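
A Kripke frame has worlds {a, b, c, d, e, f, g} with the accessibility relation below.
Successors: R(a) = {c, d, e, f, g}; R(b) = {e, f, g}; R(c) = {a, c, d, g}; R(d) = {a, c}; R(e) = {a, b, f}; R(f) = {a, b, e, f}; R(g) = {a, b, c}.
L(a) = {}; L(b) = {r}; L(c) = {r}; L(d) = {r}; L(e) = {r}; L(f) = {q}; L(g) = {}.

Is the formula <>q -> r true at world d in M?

At d: <>q is false, r is true, so <>q -> r is true.
  At d: <>q requires q at some successor in {a, c}.
    At a: q is false.
    At c: q is false.
  So <>q is false at d.

Yes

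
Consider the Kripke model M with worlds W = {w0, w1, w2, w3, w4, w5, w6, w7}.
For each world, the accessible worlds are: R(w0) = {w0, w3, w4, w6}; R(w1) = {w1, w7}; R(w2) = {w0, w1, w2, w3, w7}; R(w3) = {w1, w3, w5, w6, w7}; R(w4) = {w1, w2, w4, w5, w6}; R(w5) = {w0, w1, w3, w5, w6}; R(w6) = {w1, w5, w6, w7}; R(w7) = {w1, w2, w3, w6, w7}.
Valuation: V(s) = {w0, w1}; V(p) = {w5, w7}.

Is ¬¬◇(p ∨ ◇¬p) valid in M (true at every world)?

Recall that ◇ψ holds at a world iff ψ holds at some accessible world.
Let φ = ¬¬◇(p ∨ ◇¬p). Evaluate φ at each world:
  w0 (successors {w0, w3, w4, w6}): φ is true.
  w1 (successors {w1, w7}): φ is true.
  w2 (successors {w0, w1, w2, w3, w7}): φ is true.
  w3 (successors {w1, w3, w5, w6, w7}): φ is true.
  w4 (successors {w1, w2, w4, w5, w6}): φ is true.
  w5 (successors {w0, w1, w3, w5, w6}): φ is true.
  w6 (successors {w1, w5, w6, w7}): φ is true.
  w7 (successors {w1, w2, w3, w6, w7}): φ is true.
For instance, at w5:
  At w5: ¬◇(p ∨ ◇¬p) is false, so ¬¬◇(p ∨ ◇¬p) is true.
    At w5: ◇(p ∨ ◇¬p) is true, so ¬◇(p ∨ ◇¬p) is false.
      At w5: ◇(p ∨ ◇¬p) requires p ∨ ◇¬p at some successor in {w0, w1, w3, w5, w6}.
        p ∨ ◇¬p holds at w0, so ◇(p ∨ ◇¬p) is true at w5.

Yes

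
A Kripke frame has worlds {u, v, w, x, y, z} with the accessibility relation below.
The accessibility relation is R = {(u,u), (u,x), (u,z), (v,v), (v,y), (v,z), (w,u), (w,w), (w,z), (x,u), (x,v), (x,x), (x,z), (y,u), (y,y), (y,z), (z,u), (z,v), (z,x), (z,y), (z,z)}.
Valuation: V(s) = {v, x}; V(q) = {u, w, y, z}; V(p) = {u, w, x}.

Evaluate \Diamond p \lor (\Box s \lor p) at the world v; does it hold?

No

Recall that \Box ψ holds at a world iff ψ holds at every accessible world, and \Diamond ψ holds iff ψ holds at some accessible world.
At v: \Diamond p is false, \Box s \lor p is false, so \Diamond p \lor (\Box s \lor p) is false.
  At v: \Diamond p requires p at some successor in {v, y, z}.
    At v: p is false.
    At y: p is false.
    At z: p is false.
  So \Diamond p is false at v.
  At v: \Box s is false, p is false, so \Box s \lor p is false.
    At v: \Box s requires s at every successor {v, y, z}.
      s fails at y, so \Box s is false at v.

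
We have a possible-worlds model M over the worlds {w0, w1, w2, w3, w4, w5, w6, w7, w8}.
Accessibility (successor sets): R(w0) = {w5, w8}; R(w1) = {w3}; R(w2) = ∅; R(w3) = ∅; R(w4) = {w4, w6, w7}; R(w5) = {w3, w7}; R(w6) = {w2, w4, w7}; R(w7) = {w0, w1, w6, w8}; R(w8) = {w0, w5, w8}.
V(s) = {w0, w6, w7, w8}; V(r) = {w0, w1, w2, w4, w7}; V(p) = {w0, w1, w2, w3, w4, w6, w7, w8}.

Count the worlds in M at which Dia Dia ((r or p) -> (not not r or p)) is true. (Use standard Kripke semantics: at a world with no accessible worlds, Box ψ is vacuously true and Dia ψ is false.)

Let φ = Dia Dia ((r or p) -> (not not r or p)). Evaluate φ at each world:
  w0 (successors {w5, w8}): φ is true.
  w1 (successors {w3}): φ is false.
  w2 (successors ∅): φ is false.
  w3 (successors ∅): φ is false.
  w4 (successors {w4, w6, w7}): φ is true.
  w5 (successors {w3, w7}): φ is true.
  w6 (successors {w2, w4, w7}): φ is true.
  w7 (successors {w0, w1, w6, w8}): φ is true.
  w8 (successors {w0, w5, w8}): φ is true.
For instance, at w8:
  At w8: Dia Dia ((r or p) -> (not not r or p)) requires Dia ((r or p) -> (not not r or p)) at some successor in {w0, w5, w8}.
    Dia ((r or p) -> (not not r or p)) holds at w0, so Dia Dia ((r or p) -> (not not r or p)) is true at w8.
      At w0: Dia ((r or p) -> (not not r or p)) requires (r or p) -> (not not r or p) at some successor in {w5, w8}.
        (r or p) -> (not not r or p) holds at w5, so Dia ((r or p) -> (not not r or p)) is true at w0.
Satisfying worlds: {w0, w4, w5, w6, w7, w8}

6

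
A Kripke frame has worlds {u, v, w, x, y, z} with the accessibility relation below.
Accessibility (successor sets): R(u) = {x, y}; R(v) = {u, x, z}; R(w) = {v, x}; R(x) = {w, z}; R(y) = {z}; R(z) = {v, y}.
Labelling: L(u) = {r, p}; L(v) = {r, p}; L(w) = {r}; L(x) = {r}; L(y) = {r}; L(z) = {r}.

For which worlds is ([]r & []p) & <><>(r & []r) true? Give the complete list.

none

Let φ = ([]r & []p) & <><>(r & []r). Evaluate φ at each world:
  u (successors {x, y}): φ is false.
  v (successors {u, x, z}): φ is false.
  w (successors {v, x}): φ is false.
  x (successors {w, z}): φ is false.
  y (successors {z}): φ is false.
  z (successors {v, y}): φ is false.
For instance, at v:
  At v: []r & []p is false, <><>(r & []r) is true, so ([]r & []p) & <><>(r & []r) is false.
    At v: []r is true, []p is false, so []r & []p is false.
      At v: []r requires r at every successor {u, x, z}.
        At u: r is true.
        At x: r is true.
        At z: r is true.
      So []r is true at v.
      At v: []p requires p at every successor {u, x, z}.
        p fails at x, so []p is false at v.
    At v: <><>(r & []r) requires <>(r & []r) at some successor in {u, x, z}.
      <>(r & []r) holds at u, so <><>(r & []r) is true at v.
Satisfying worlds: none.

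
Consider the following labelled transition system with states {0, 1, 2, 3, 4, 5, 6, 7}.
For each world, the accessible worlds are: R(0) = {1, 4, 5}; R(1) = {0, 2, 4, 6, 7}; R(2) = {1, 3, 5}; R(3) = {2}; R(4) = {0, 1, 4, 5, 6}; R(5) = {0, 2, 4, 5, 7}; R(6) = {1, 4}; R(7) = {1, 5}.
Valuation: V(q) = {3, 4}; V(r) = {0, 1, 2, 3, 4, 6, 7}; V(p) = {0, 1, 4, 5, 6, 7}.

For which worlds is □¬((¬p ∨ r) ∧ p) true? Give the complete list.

Recall that □ψ holds at a world iff ψ holds at every accessible world, and ◇ψ holds iff ψ holds at some accessible world.
Let φ = □¬((¬p ∨ r) ∧ p). Evaluate φ at each world:
  0 (successors {1, 4, 5}): φ is false.
  1 (successors {0, 2, 4, 6, 7}): φ is false.
  2 (successors {1, 3, 5}): φ is false.
  3 (successors {2}): φ is true.
  4 (successors {0, 1, 4, 5, 6}): φ is false.
  5 (successors {0, 2, 4, 5, 7}): φ is false.
  6 (successors {1, 4}): φ is false.
  7 (successors {1, 5}): φ is false.
For instance, at 5:
  At 5: □¬((¬p ∨ r) ∧ p) requires ¬((¬p ∨ r) ∧ p) at every successor {0, 2, 4, 5, 7}.
    ¬((¬p ∨ r) ∧ p) fails at 0, so □¬((¬p ∨ r) ∧ p) is false at 5.
Satisfying worlds: {3}

3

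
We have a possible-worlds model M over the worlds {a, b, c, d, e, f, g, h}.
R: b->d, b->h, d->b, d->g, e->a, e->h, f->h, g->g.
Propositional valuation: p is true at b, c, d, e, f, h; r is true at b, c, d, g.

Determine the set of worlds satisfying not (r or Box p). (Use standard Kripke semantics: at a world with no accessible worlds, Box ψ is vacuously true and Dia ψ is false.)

Recall that Box ψ holds at a world iff ψ holds at every accessible world, and Dia ψ holds iff ψ holds at some accessible world.
Let φ = not (r or Box p). Evaluate φ at each world:
  a (successors ∅): φ is false.
  b (successors {d, h}): φ is false.
  c (successors ∅): φ is false.
  d (successors {b, g}): φ is false.
  e (successors {a, h}): φ is true.
  f (successors {h}): φ is false.
  g (successors {g}): φ is false.
  h (successors ∅): φ is false.
For instance, at d:
  At d: r or Box p is true, so not (r or Box p) is false.
    At d: r is true, Box p is false, so r or Box p is true.
      At d: Box p requires p at every successor {b, g}.
        p fails at g, so Box p is false at d.
Satisfying worlds: {e}

e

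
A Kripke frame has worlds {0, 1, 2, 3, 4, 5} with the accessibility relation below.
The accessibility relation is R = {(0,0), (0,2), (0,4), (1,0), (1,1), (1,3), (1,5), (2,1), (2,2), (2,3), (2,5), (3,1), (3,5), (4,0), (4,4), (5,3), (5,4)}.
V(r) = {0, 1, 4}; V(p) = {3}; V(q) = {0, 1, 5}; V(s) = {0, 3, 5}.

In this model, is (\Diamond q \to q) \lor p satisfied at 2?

At 2: \Diamond q \to q is false, p is false, so (\Diamond q \to q) \lor p is false.
  At 2: \Diamond q is true, q is false, so \Diamond q \to q is false.
    At 2: \Diamond q requires q at some successor in {1, 2, 3, 5}.
      q holds at 1, so \Diamond q is true at 2.

No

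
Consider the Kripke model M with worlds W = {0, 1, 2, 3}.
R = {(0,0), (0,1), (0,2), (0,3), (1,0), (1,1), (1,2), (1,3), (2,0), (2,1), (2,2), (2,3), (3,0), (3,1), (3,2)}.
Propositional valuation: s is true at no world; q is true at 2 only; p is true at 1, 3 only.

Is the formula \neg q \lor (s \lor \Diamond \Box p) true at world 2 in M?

No

Recall that \Box ψ holds at a world iff ψ holds at every accessible world, and \Diamond ψ holds iff ψ holds at some accessible world.
At 2: \neg q is false, s \lor \Diamond \Box p is false, so \neg q \lor (s \lor \Diamond \Box p) is false.
  At 2: s is false, \Diamond \Box p is false, so s \lor \Diamond \Box p is false.
    At 2: \Diamond \Box p requires \Box p at some successor in {0, 1, 2, 3}.
      At 0: \Box p is false.
      At 1: \Box p is false.
      At 2: \Box p is false.
      At 3: \Box p is false.
    So \Diamond \Box p is false at 2.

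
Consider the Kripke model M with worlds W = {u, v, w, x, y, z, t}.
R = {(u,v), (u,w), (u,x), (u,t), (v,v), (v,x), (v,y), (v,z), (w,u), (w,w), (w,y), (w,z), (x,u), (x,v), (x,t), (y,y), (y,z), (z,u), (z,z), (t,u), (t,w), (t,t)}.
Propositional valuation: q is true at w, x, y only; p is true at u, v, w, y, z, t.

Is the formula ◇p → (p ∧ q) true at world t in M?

No

At t: ◇p is true, p ∧ q is false, so ◇p → (p ∧ q) is false.
  At t: ◇p requires p at some successor in {u, w, t}.
    p holds at u, so ◇p is true at t.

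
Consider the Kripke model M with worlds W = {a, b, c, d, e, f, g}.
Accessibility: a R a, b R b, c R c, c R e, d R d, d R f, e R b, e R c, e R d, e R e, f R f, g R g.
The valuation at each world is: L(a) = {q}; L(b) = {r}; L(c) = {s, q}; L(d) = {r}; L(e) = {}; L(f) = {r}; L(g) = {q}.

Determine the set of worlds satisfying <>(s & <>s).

c, e

Recall that <>ψ holds at a world iff ψ holds at some accessible world.
Let φ = <>(s & <>s). Evaluate φ at each world:
  a (successors {a}): φ is false.
  b (successors {b}): φ is false.
  c (successors {c, e}): φ is true.
  d (successors {d, f}): φ is false.
  e (successors {b, c, d, e}): φ is true.
  f (successors {f}): φ is false.
  g (successors {g}): φ is false.
For instance, at b:
  At b: <>(s & <>s) requires s & <>s at some successor in {b}.
    At b: s & <>s is false.
  So <>(s & <>s) is false at b.
Satisfying worlds: {c, e}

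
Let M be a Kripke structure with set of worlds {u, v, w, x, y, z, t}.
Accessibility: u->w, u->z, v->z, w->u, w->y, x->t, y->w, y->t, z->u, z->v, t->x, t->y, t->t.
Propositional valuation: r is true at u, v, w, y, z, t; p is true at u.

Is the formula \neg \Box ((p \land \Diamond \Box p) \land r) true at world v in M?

Recall that \Box ψ holds at a world iff ψ holds at every accessible world, and \Diamond ψ holds iff ψ holds at some accessible world.
At v: \Box ((p \land \Diamond \Box p) \land r) is false, so \neg \Box ((p \land \Diamond \Box p) \land r) is true.
  At v: \Box ((p \land \Diamond \Box p) \land r) requires (p \land \Diamond \Box p) \land r at every successor {z}.
    (p \land \Diamond \Box p) \land r fails at z, so \Box ((p \land \Diamond \Box p) \land r) is false at v.
      At z: p \land \Diamond \Box p is false, r is true, so (p \land \Diamond \Box p) \land r is false.

Yes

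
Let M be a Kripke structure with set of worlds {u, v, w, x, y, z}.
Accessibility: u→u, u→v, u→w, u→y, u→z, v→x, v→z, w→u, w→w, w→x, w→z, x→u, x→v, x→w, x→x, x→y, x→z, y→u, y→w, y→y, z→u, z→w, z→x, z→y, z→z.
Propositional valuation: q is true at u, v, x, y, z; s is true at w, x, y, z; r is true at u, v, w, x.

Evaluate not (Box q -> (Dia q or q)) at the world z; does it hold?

No

Recall that Box ψ holds at a world iff ψ holds at every accessible world, and Dia ψ holds iff ψ holds at some accessible world.
At z: Box q -> (Dia q or q) is true, so not (Box q -> (Dia q or q)) is false.
  At z: Box q is false, Dia q or q is true, so Box q -> (Dia q or q) is true.
    At z: Box q requires q at every successor {u, w, x, y, z}.
      q fails at w, so Box q is false at z.
    At z: Dia q is true, q is true, so Dia q or q is true.
      At z: Dia q requires q at some successor in {u, w, x, y, z}.
        q holds at u, so Dia q is true at z.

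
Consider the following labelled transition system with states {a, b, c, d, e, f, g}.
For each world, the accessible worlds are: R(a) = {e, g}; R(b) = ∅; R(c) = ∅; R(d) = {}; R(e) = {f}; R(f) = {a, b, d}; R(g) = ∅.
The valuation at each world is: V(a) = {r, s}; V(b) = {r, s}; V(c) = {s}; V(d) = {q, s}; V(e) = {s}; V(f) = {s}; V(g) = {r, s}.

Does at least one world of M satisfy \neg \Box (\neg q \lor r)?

Yes

Let φ = \neg \Box (\neg q \lor r). Evaluate φ at each world:
  a (successors {e, g}): φ is false.
  b (successors ∅): φ is false.
  c (successors ∅): φ is false.
  d (successors ∅): φ is false.
  e (successors {f}): φ is false.
  f (successors {a, b, d}): φ is true.
  g (successors ∅): φ is false.
Detail at f (witness):
  At f: \Box (\neg q \lor r) is false, so \neg \Box (\neg q \lor r) is true.
    At f: \Box (\neg q \lor r) requires \neg q \lor r at every successor {a, b, d}.
      \neg q \lor r fails at d, so \Box (\neg q \lor r) is false at f.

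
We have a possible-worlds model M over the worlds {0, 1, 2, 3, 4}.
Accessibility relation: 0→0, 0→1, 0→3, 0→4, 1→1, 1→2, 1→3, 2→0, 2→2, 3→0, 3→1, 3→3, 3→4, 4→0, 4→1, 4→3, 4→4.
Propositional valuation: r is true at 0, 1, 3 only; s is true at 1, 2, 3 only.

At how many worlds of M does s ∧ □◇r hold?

Recall that □ψ holds at a world iff ψ holds at every accessible world, and ◇ψ holds iff ψ holds at some accessible world.
Let φ = s ∧ □◇r. Evaluate φ at each world:
  0 (successors {0, 1, 3, 4}): φ is false.
  1 (successors {1, 2, 3}): φ is true.
  2 (successors {0, 2}): φ is true.
  3 (successors {0, 1, 3, 4}): φ is true.
  4 (successors {0, 1, 3, 4}): φ is false.
For instance, at 2:
  At 2: s is true, □◇r is true, so s ∧ □◇r is true.
    At 2: □◇r requires ◇r at every successor {0, 2}.
      At 0: ◇r is true.
      At 2: ◇r is true.
    So □◇r is true at 2.
Satisfying worlds: {1, 2, 3}

3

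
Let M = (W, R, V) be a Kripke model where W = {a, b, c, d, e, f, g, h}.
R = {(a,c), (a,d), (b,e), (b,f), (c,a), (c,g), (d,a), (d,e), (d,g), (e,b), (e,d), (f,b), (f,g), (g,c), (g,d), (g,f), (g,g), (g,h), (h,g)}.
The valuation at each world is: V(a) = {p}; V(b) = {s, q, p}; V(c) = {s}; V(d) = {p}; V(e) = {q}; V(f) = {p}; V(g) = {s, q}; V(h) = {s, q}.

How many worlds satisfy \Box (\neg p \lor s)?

2

Recall that \Box ψ holds at a world iff ψ holds at every accessible world, and \Diamond ψ holds iff ψ holds at some accessible world.
Let φ = \Box (\neg p \lor s). Evaluate φ at each world:
  a (successors {c, d}): φ is false.
  b (successors {e, f}): φ is false.
  c (successors {a, g}): φ is false.
  d (successors {a, e, g}): φ is false.
  e (successors {b, d}): φ is false.
  f (successors {b, g}): φ is true.
  g (successors {c, d, f, g, h}): φ is false.
  h (successors {g}): φ is true.
For instance, at h:
  At h: \Box (\neg p \lor s) requires \neg p \lor s at every successor {g}.
    At g: \neg p \lor s is true.
  So \Box (\neg p \lor s) is true at h.
Satisfying worlds: {f, h}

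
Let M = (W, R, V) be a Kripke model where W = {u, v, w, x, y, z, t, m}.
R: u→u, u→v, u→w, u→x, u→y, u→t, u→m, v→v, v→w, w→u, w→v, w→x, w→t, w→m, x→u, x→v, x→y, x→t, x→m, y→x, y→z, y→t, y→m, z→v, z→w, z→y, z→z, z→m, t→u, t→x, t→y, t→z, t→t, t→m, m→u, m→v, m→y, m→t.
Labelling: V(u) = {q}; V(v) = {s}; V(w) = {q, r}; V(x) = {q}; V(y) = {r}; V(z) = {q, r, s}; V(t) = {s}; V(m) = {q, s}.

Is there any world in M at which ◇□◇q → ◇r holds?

Let φ = ◇□◇q → ◇r. Evaluate φ at each world:
  u (successors {u, v, w, x, y, t, m}): φ is true.
  v (successors {v, w}): φ is true.
  w (successors {u, v, x, t, m}): φ is false.
  x (successors {u, v, y, t, m}): φ is true.
  y (successors {x, z, t, m}): φ is true.
  z (successors {v, w, y, z, m}): φ is true.
  t (successors {u, x, y, z, t, m}): φ is true.
  m (successors {u, v, y, t}): φ is true.
Detail at u (witness):
  At u: ◇□◇q is true, ◇r is true, so ◇□◇q → ◇r is true.
    At u: ◇□◇q requires □◇q at some successor in {u, v, w, x, y, t, m}.
      □◇q holds at u, so ◇□◇q is true at u.
    At u: ◇r requires r at some successor in {u, v, w, x, y, t, m}.
      r holds at w, so ◇r is true at u.

Yes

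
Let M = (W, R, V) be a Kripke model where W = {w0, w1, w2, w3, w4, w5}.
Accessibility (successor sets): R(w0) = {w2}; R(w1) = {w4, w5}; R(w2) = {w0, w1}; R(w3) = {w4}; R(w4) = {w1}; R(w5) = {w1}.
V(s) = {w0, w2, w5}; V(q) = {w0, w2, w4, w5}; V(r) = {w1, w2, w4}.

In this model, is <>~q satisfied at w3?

No

At w3: <>~q requires ~q at some successor in {w4}.
  At w4: ~q is false.
So <>~q is false at w3.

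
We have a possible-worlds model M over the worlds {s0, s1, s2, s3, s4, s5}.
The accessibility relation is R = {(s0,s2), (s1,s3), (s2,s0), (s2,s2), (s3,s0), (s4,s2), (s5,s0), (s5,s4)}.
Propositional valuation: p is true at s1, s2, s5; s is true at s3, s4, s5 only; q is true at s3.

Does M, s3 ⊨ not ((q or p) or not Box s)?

At s3: (q or p) or not Box s is true, so not ((q or p) or not Box s) is false.
  At s3: q or p is true, not Box s is true, so (q or p) or not Box s is true.
    At s3: Box s is false, so not Box s is true.
      At s3: Box s requires s at every successor {s0}.
        s fails at s0, so Box s is false at s3.

No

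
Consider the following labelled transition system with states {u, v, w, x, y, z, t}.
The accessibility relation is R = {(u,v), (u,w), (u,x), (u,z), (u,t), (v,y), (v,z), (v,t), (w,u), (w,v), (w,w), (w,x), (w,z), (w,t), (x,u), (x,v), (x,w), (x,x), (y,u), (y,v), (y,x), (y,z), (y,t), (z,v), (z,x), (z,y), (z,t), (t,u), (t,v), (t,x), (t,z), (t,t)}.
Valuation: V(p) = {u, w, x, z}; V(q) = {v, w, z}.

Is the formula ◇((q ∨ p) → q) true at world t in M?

Yes

At t: ◇((q ∨ p) → q) requires (q ∨ p) → q at some successor in {u, v, x, z, t}.
  (q ∨ p) → q holds at v, so ◇((q ∨ p) → q) is true at t.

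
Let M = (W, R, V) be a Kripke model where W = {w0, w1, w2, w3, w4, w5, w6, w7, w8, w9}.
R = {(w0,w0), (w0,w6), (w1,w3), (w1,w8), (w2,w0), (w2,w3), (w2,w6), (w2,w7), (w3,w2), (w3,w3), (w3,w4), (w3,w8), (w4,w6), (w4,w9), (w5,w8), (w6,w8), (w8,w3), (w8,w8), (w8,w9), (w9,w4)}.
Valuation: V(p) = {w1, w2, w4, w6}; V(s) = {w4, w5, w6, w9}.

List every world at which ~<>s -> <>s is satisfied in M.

w0, w2, w3, w4, w8, w9

Let φ = ~<>s -> <>s. Evaluate φ at each world:
  w0 (successors {w0, w6}): φ is true.
  w1 (successors {w3, w8}): φ is false.
  w2 (successors {w0, w3, w6, w7}): φ is true.
  w3 (successors {w2, w3, w4, w8}): φ is true.
  w4 (successors {w6, w9}): φ is true.
  w5 (successors {w8}): φ is false.
  w6 (successors {w8}): φ is false.
  w7 (successors ∅): φ is false.
  w8 (successors {w3, w8, w9}): φ is true.
  w9 (successors {w4}): φ is true.
For instance, at w3:
  At w3: ~<>s is false, <>s is true, so ~<>s -> <>s is true.
    At w3: <>s is true, so ~<>s is false.
      At w3: <>s requires s at some successor in {w2, w3, w4, w8}.
        s holds at w4, so <>s is true at w3.
    At w3: <>s requires s at some successor in {w2, w3, w4, w8}.
      s holds at w4, so <>s is true at w3.
Satisfying worlds: {w0, w2, w3, w4, w8, w9}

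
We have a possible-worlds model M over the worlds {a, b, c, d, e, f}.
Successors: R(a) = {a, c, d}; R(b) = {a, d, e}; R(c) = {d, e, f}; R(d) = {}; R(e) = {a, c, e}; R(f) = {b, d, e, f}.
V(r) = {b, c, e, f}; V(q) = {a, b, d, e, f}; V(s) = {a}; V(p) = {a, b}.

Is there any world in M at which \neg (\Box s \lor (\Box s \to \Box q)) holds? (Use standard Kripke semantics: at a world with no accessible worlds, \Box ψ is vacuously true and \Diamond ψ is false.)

Let φ = \neg (\Box s \lor (\Box s \to \Box q)). Evaluate φ at each world:
  a (successors {a, c, d}): φ is false.
  b (successors {a, d, e}): φ is false.
  c (successors {d, e, f}): φ is false.
  d (successors ∅): φ is false.
  e (successors {a, c, e}): φ is false.
  f (successors {b, d, e, f}): φ is false.
For instance, at b:
  At b: \Box s \lor (\Box s \to \Box q) is true, so \neg (\Box s \lor (\Box s \to \Box q)) is false.
    At b: \Box s is false, \Box s \to \Box q is true, so \Box s \lor (\Box s \to \Box q) is true.
      At b: \Box s requires s at every successor {a, d, e}.
        s fails at d, so \Box s is false at b.
      At b: \Box s is false, \Box q is true, so \Box s \to \Box q is true.

No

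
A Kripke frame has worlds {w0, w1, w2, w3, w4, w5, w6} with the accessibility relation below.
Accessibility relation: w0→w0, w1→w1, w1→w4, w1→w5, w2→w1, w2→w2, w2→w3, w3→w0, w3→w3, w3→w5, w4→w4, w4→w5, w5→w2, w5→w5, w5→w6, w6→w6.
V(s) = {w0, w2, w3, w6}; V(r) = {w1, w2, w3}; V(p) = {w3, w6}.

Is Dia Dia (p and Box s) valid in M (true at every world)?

Recall that Box ψ holds at a world iff ψ holds at every accessible world, and Dia ψ holds iff ψ holds at some accessible world.
Let φ = Dia Dia (p and Box s). Evaluate φ at each world:
  w0 (successors {w0}): φ is false.
  w1 (successors {w1, w4, w5}): φ is true.
  w2 (successors {w1, w2, w3}): φ is false.
  w3 (successors {w0, w3, w5}): φ is true.
  w4 (successors {w4, w5}): φ is true.
  w5 (successors {w2, w5, w6}): φ is true.
  w6 (successors {w6}): φ is true.
Detail at w0 (counterexample):
  At w0: Dia Dia (p and Box s) requires Dia (p and Box s) at some successor in {w0}.
    At w0: Dia (p and Box s) is false.
  So Dia Dia (p and Box s) is false at w0.

No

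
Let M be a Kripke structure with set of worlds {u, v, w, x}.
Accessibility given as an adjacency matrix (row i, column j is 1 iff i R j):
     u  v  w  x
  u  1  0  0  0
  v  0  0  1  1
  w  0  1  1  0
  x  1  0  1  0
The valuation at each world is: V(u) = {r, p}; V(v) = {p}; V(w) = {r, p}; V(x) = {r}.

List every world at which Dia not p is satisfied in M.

v

Recall that Dia ψ holds at a world iff ψ holds at some accessible world.
Let φ = Dia not p. Evaluate φ at each world:
  u (successors {u}): φ is false.
  v (successors {w, x}): φ is true.
  w (successors {v, w}): φ is false.
  x (successors {u, w}): φ is false.
For instance, at x:
  At x: Dia not p requires not p at some successor in {u, w}.
    At u: not p is false.
    At w: not p is false.
  So Dia not p is false at x.
Satisfying worlds: {v}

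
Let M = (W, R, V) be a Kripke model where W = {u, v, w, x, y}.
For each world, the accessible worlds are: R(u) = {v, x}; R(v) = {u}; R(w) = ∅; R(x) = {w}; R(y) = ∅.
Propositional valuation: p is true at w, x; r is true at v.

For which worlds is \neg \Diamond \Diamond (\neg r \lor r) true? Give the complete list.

w, x, y

Recall that \Diamond ψ holds at a world iff ψ holds at some accessible world.
Let φ = \neg \Diamond \Diamond (\neg r \lor r). Evaluate φ at each world:
  u (successors {v, x}): φ is false.
  v (successors {u}): φ is false.
  w (successors ∅): φ is true.
  x (successors {w}): φ is true.
  y (successors ∅): φ is true.
For instance, at u:
  At u: \Diamond \Diamond (\neg r \lor r) is true, so \neg \Diamond \Diamond (\neg r \lor r) is false.
    At u: \Diamond \Diamond (\neg r \lor r) requires \Diamond (\neg r \lor r) at some successor in {v, x}.
      \Diamond (\neg r \lor r) holds at v, so \Diamond \Diamond (\neg r \lor r) is true at u.
Satisfying worlds: {w, x, y}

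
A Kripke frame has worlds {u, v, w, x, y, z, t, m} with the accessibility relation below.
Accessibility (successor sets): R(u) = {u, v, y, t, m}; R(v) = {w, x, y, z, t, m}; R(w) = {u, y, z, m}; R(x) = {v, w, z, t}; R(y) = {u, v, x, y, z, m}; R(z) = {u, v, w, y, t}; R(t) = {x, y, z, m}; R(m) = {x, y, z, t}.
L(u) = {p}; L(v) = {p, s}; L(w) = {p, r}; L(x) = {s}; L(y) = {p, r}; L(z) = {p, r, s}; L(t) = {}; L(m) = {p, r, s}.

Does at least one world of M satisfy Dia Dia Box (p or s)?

Recall that Box ψ holds at a world iff ψ holds at every accessible world, and Dia ψ holds iff ψ holds at some accessible world.
Let φ = Dia Dia Box (p or s). Evaluate φ at each world:
  u (successors {u, v, y, t, m}): φ is true.
  v (successors {w, x, y, z, t, m}): φ is true.
  w (successors {u, y, z, m}): φ is true.
  x (successors {v, w, z, t}): φ is true.
  y (successors {u, v, x, y, z, m}): φ is true.
  z (successors {u, v, w, y, t}): φ is true.
  t (successors {x, y, z, m}): φ is true.
  m (successors {x, y, z, t}): φ is true.
Detail at u (witness):
  At u: Dia Dia Box (p or s) requires Dia Box (p or s) at some successor in {u, v, y, t, m}.
    Dia Box (p or s) holds at u, so Dia Dia Box (p or s) is true at u.
      At u: Dia Box (p or s) requires Box (p or s) at some successor in {u, v, y, t, m}.
        Box (p or s) holds at y, so Dia Box (p or s) is true at u.

Yes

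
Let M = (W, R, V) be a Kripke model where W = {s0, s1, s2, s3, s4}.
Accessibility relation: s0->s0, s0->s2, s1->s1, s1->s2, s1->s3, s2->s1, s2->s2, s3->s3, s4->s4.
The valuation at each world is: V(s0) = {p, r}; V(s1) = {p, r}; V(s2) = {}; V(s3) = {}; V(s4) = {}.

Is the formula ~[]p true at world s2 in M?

Recall that []ψ holds at a world iff ψ holds at every accessible world, and <>ψ holds iff ψ holds at some accessible world.
At s2: []p is false, so ~[]p is true.
  At s2: []p requires p at every successor {s1, s2}.
    p fails at s2, so []p is false at s2.

Yes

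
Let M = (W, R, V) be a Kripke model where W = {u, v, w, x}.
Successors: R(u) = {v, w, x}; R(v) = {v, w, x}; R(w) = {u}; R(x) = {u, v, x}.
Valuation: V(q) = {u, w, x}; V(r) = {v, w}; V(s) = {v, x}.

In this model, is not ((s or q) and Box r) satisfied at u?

Yes

Recall that Box ψ holds at a world iff ψ holds at every accessible world, and Dia ψ holds iff ψ holds at some accessible world.
At u: (s or q) and Box r is false, so not ((s or q) and Box r) is true.
  At u: s or q is true, Box r is false, so (s or q) and Box r is false.
    At u: Box r requires r at every successor {v, w, x}.
      r fails at x, so Box r is false at u.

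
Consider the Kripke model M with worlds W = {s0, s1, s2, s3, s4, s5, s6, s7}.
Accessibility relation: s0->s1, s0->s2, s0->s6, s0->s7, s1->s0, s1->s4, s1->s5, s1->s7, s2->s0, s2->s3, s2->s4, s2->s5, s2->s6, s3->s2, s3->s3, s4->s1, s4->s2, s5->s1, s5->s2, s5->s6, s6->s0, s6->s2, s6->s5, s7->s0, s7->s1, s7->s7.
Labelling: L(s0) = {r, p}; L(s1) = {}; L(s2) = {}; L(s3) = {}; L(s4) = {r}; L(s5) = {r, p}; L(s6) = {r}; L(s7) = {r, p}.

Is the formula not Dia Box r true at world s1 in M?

Recall that Box ψ holds at a world iff ψ holds at every accessible world, and Dia ψ holds iff ψ holds at some accessible world.
At s1: Dia Box r is false, so not Dia Box r is true.
  At s1: Dia Box r requires Box r at some successor in {s0, s4, s5, s7}.
    At s0: Box r is false.
    At s4: Box r is false.
    At s5: Box r is false.
    At s7: Box r is false.
  So Dia Box r is false at s1.

Yes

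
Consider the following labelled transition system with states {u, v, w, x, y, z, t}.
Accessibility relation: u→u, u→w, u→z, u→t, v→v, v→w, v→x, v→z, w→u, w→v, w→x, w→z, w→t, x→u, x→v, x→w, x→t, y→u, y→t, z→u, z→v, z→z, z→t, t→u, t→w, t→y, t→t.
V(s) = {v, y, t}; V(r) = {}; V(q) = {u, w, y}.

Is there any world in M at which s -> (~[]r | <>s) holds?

Yes

Recall that []ψ holds at a world iff ψ holds at every accessible world, and <>ψ holds iff ψ holds at some accessible world.
Let φ = s -> (~[]r | <>s). Evaluate φ at each world:
  u (successors {u, w, z, t}): φ is true.
  v (successors {v, w, x, z}): φ is true.
  w (successors {u, v, x, z, t}): φ is true.
  x (successors {u, v, w, t}): φ is true.
  y (successors {u, t}): φ is true.
  z (successors {u, v, z, t}): φ is true.
  t (successors {u, w, y, t}): φ is true.
Detail at u (witness):
  At u: s is false, ~[]r | <>s is true, so s -> (~[]r | <>s) is true.
    At u: ~[]r is true, <>s is true, so ~[]r | <>s is true.
      At u: []r is false, so ~[]r is true.
      At u: <>s requires s at some successor in {u, w, z, t}.
        s holds at t, so <>s is true at u.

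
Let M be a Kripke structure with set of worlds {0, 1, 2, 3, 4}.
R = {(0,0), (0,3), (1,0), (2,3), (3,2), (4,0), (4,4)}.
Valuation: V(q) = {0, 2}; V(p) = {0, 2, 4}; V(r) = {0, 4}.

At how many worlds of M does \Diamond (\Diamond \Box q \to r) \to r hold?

Let φ = \Diamond (\Diamond \Box q \to r) \to r. Evaluate φ at each world:
  0 (successors {0, 3}): φ is true.
  1 (successors {0}): φ is false.
  2 (successors {3}): φ is false.
  3 (successors {2}): φ is true.
  4 (successors {0, 4}): φ is true.
For instance, at 1:
  At 1: \Diamond (\Diamond \Box q \to r) is true, r is false, so \Diamond (\Diamond \Box q \to r) \to r is false.
    At 1: \Diamond (\Diamond \Box q \to r) requires \Diamond \Box q \to r at some successor in {0}.
      \Diamond \Box q \to r holds at 0, so \Diamond (\Diamond \Box q \to r) is true at 1.
Satisfying worlds: {0, 3, 4}

3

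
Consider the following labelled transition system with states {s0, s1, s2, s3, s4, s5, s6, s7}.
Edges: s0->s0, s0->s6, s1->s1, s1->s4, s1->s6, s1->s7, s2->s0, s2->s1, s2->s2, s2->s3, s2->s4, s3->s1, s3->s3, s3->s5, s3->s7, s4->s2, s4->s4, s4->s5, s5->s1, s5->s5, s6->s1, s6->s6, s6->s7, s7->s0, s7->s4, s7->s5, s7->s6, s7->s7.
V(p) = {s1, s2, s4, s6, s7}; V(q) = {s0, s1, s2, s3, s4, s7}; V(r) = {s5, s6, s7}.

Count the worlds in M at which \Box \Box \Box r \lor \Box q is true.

Recall that \Box ψ holds at a world iff ψ holds at every accessible world, and \Diamond ψ holds iff ψ holds at some accessible world.
Let φ = \Box \Box \Box r \lor \Box q. Evaluate φ at each world:
  s0 (successors {s0, s6}): φ is false.
  s1 (successors {s1, s4, s6, s7}): φ is false.
  s2 (successors {s0, s1, s2, s3, s4}): φ is true.
  s3 (successors {s1, s3, s5, s7}): φ is false.
  s4 (successors {s2, s4, s5}): φ is false.
  s5 (successors {s1, s5}): φ is false.
  s6 (successors {s1, s6, s7}): φ is false.
  s7 (successors {s0, s4, s5, s6, s7}): φ is false.
For instance, at s1:
  At s1: \Box \Box \Box r is false, \Box q is false, so \Box \Box \Box r \lor \Box q is false.
    At s1: \Box \Box \Box r requires \Box \Box r at every successor {s1, s4, s6, s7}.
      \Box \Box r fails at s1, so \Box \Box \Box r is false at s1.
    At s1: \Box q requires q at every successor {s1, s4, s6, s7}.
      q fails at s6, so \Box q is false at s1.
Satisfying worlds: {s2}

1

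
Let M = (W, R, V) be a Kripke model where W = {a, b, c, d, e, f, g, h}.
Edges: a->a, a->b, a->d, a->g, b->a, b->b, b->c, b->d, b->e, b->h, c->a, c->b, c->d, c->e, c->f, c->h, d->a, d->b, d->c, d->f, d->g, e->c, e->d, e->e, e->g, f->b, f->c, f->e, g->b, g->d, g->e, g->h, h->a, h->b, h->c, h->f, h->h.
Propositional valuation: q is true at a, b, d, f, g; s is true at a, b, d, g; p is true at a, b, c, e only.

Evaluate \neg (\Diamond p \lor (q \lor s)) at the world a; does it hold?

At a: \Diamond p \lor (q \lor s) is true, so \neg (\Diamond p \lor (q \lor s)) is false.
  At a: \Diamond p is true, q \lor s is true, so \Diamond p \lor (q \lor s) is true.
    At a: \Diamond p requires p at some successor in {a, b, d, g}.
      p holds at a, so \Diamond p is true at a.

No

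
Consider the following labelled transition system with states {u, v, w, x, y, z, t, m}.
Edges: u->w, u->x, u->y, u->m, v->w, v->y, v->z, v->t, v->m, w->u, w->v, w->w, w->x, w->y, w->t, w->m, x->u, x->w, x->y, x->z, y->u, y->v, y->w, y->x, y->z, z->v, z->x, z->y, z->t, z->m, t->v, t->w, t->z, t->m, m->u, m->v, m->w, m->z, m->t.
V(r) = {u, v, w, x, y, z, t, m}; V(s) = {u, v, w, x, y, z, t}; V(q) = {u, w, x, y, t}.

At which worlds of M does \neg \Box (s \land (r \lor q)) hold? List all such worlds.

Let φ = \neg \Box (s \land (r \lor q)). Evaluate φ at each world:
  u (successors {w, x, y, m}): φ is true.
  v (successors {w, y, z, t, m}): φ is true.
  w (successors {u, v, w, x, y, t, m}): φ is true.
  x (successors {u, w, y, z}): φ is false.
  y (successors {u, v, w, x, z}): φ is false.
  z (successors {v, x, y, t, m}): φ is true.
  t (successors {v, w, z, m}): φ is true.
  m (successors {u, v, w, z, t}): φ is false.
For instance, at u:
  At u: \Box (s \land (r \lor q)) is false, so \neg \Box (s \land (r \lor q)) is true.
    At u: \Box (s \land (r \lor q)) requires s \land (r \lor q) at every successor {w, x, y, m}.
      s \land (r \lor q) fails at m, so \Box (s \land (r \lor q)) is false at u.
Satisfying worlds: {u, v, w, z, t}

u, v, w, z, t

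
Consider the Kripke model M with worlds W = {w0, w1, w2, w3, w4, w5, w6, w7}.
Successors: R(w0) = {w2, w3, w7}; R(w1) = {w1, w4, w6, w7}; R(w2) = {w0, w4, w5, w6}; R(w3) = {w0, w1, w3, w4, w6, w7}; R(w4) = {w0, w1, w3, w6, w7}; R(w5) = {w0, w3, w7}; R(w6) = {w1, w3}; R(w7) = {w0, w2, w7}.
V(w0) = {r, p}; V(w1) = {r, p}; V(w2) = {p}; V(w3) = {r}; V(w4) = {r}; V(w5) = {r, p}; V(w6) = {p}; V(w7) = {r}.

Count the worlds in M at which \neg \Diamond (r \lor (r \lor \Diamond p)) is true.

Let φ = \neg \Diamond (r \lor (r \lor \Diamond p)). Evaluate φ at each world:
  w0 (successors {w2, w3, w7}): φ is false.
  w1 (successors {w1, w4, w6, w7}): φ is false.
  w2 (successors {w0, w4, w5, w6}): φ is false.
  w3 (successors {w0, w1, w3, w4, w6, w7}): φ is false.
  w4 (successors {w0, w1, w3, w6, w7}): φ is false.
  w5 (successors {w0, w3, w7}): φ is false.
  w6 (successors {w1, w3}): φ is false.
  w7 (successors {w0, w2, w7}): φ is false.
For instance, at w6:
  At w6: \Diamond (r \lor (r \lor \Diamond p)) is true, so \neg \Diamond (r \lor (r \lor \Diamond p)) is false.
    At w6: \Diamond (r \lor (r \lor \Diamond p)) requires r \lor (r \lor \Diamond p) at some successor in {w1, w3}.
      r \lor (r \lor \Diamond p) holds at w1, so \Diamond (r \lor (r \lor \Diamond p)) is true at w6.
Satisfying worlds: none.

0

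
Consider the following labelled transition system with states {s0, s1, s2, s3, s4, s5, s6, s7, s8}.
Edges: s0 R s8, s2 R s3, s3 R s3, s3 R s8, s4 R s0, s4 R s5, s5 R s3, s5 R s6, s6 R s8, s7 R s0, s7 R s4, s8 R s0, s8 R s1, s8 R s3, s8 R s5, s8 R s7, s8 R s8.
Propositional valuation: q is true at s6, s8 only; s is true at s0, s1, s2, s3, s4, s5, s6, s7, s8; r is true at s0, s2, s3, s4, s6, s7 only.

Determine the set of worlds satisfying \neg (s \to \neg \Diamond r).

s2, s3, s4, s5, s7, s8

Let φ = \neg (s \to \neg \Diamond r). Evaluate φ at each world:
  s0 (successors {s8}): φ is false.
  s1 (successors ∅): φ is false.
  s2 (successors {s3}): φ is true.
  s3 (successors {s3, s8}): φ is true.
  s4 (successors {s0, s5}): φ is true.
  s5 (successors {s3, s6}): φ is true.
  s6 (successors {s8}): φ is false.
  s7 (successors {s0, s4}): φ is true.
  s8 (successors {s0, s1, s3, s5, s7, s8}): φ is true.
For instance, at s0:
  At s0: s \to \neg \Diamond r is true, so \neg (s \to \neg \Diamond r) is false.
    At s0: s is true, \neg \Diamond r is true, so s \to \neg \Diamond r is true.
      At s0: \Diamond r is false, so \neg \Diamond r is true.
Satisfying worlds: {s2, s3, s4, s5, s7, s8}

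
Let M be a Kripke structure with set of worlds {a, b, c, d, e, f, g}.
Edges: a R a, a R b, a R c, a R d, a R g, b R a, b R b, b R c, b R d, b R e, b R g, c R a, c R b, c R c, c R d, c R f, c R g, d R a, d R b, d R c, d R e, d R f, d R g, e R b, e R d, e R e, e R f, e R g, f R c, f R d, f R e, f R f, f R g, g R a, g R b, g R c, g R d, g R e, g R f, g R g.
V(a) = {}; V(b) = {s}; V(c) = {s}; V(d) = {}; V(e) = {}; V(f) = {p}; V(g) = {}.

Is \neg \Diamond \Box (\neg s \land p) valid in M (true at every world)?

Let φ = \neg \Diamond \Box (\neg s \land p). Evaluate φ at each world:
  a (successors {a, b, c, d, g}): φ is true.
  b (successors {a, b, c, d, e, g}): φ is true.
  c (successors {a, b, c, d, f, g}): φ is true.
  d (successors {a, b, c, e, f, g}): φ is true.
  e (successors {b, d, e, f, g}): φ is true.
  f (successors {c, d, e, f, g}): φ is true.
  g (successors {a, b, c, d, e, f, g}): φ is true.
For instance, at f:
  At f: \Diamond \Box (\neg s \land p) is false, so \neg \Diamond \Box (\neg s \land p) is true.
    At f: \Diamond \Box (\neg s \land p) requires \Box (\neg s \land p) at some successor in {c, d, e, f, g}.
      At c: \Box (\neg s \land p) is false.
      At d: \Box (\neg s \land p) is false.
      At e: \Box (\neg s \land p) is false.
      At f: \Box (\neg s \land p) is false.
      At g: \Box (\neg s \land p) is false.
    So \Diamond \Box (\neg s \land p) is false at f.

Yes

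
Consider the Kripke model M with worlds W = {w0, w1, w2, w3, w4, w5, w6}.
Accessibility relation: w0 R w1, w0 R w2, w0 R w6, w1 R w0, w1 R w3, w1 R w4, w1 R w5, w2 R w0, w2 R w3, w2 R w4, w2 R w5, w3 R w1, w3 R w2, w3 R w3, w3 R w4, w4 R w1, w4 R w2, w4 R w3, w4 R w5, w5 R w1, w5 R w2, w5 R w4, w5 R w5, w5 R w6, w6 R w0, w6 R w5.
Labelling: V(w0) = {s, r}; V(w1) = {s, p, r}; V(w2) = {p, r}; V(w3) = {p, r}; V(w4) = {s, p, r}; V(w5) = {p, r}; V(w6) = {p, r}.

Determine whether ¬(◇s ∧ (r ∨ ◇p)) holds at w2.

At w2: ◇s ∧ (r ∨ ◇p) is true, so ¬(◇s ∧ (r ∨ ◇p)) is false.
  At w2: ◇s is true, r ∨ ◇p is true, so ◇s ∧ (r ∨ ◇p) is true.
    At w2: ◇s requires s at some successor in {w0, w3, w4, w5}.
      s holds at w0, so ◇s is true at w2.
    At w2: r is true, ◇p is true, so r ∨ ◇p is true.
      At w2: ◇p requires p at some successor in {w0, w3, w4, w5}.
        p holds at w3, so ◇p is true at w2.

No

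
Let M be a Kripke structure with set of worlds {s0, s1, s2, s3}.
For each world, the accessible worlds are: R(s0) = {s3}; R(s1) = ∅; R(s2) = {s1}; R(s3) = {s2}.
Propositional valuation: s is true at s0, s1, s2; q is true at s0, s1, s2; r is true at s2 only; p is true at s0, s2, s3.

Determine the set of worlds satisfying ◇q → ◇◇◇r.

Let φ = ◇q → ◇◇◇r. Evaluate φ at each world:
  s0 (successors {s3}): φ is true.
  s1 (successors ∅): φ is true.
  s2 (successors {s1}): φ is false.
  s3 (successors {s2}): φ is false.
For instance, at s2:
  At s2: ◇q is true, ◇◇◇r is false, so ◇q → ◇◇◇r is false.
    At s2: ◇q requires q at some successor in {s1}.
      q holds at s1, so ◇q is true at s2.
    At s2: ◇◇◇r requires ◇◇r at some successor in {s1}.
      At s1: ◇◇r is false.
    So ◇◇◇r is false at s2.
Satisfying worlds: {s0, s1}

s0, s1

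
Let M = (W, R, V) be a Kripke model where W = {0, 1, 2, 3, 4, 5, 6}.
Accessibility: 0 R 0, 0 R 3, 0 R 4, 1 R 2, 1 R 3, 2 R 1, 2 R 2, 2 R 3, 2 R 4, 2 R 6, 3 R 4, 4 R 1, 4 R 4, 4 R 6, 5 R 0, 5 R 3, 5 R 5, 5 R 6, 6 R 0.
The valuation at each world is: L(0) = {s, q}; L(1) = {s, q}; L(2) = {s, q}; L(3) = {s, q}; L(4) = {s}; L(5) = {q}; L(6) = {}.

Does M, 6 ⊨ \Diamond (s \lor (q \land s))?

Yes

At 6: \Diamond (s \lor (q \land s)) requires s \lor (q \land s) at some successor in {0}.
  s \lor (q \land s) holds at 0, so \Diamond (s \lor (q \land s)) is true at 6.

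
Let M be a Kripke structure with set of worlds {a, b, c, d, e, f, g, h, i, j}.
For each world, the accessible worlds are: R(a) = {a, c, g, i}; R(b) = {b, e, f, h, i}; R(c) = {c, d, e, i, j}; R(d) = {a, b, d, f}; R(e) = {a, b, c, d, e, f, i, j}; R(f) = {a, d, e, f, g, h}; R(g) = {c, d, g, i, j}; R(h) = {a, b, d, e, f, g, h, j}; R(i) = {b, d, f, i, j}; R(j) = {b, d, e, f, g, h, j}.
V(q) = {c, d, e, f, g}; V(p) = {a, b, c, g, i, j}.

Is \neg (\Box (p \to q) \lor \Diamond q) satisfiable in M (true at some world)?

Let φ = \neg (\Box (p \to q) \lor \Diamond q). Evaluate φ at each world:
  a (successors {a, c, g, i}): φ is false.
  b (successors {b, e, f, h, i}): φ is false.
  c (successors {c, d, e, i, j}): φ is false.
  d (successors {a, b, d, f}): φ is false.
  e (successors {a, b, c, d, e, f, i, j}): φ is false.
  f (successors {a, d, e, f, g, h}): φ is false.
  g (successors {c, d, g, i, j}): φ is false.
  h (successors {a, b, d, e, f, g, h, j}): φ is false.
  i (successors {b, d, f, i, j}): φ is false.
  j (successors {b, d, e, f, g, h, j}): φ is false.
For instance, at f:
  At f: \Box (p \to q) \lor \Diamond q is true, so \neg (\Box (p \to q) \lor \Diamond q) is false.
    At f: \Box (p \to q) is false, \Diamond q is true, so \Box (p \to q) \lor \Diamond q is true.
      At f: \Box (p \to q) requires p \to q at every successor {a, d, e, f, g, h}.
        p \to q fails at a, so \Box (p \to q) is false at f.
      At f: \Diamond q requires q at some successor in {a, d, e, f, g, h}.
        q holds at d, so \Diamond q is true at f.

No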